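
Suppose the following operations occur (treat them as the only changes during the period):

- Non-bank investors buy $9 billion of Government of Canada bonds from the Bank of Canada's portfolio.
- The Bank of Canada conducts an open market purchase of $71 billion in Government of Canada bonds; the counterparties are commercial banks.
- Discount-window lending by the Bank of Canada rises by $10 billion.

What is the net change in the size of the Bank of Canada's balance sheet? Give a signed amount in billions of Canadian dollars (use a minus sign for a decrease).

Asset sale (to non-banks) $9 billion: a Bank of Canada asset is shed → −$9B.
OMO purchase (from banks) $71 billion: a Bank of Canada asset is acquired → +$71B.
Discount-window loan $10 billion: a Bank of Canada asset is acquired → +$10B.
Net: −9 + 71 + 10 = +$72 billion.

+$72 billion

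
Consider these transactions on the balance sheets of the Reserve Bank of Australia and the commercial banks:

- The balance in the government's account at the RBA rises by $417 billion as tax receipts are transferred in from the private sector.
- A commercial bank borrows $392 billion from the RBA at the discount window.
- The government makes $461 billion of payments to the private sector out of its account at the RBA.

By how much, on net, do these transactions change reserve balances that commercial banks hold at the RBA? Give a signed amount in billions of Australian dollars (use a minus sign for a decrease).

Government account inflow $417 billion: funds move from bank reserves into the government account → −$417B.
Discount-window loan $392 billion: the loan is credited to the bank's reserve account → +$392B.
Government spending $461 billion: government payments flow into bank reserve accounts → +$461B.
Net: −417 + 392 + 461 = +$436 billion.

+$436 billion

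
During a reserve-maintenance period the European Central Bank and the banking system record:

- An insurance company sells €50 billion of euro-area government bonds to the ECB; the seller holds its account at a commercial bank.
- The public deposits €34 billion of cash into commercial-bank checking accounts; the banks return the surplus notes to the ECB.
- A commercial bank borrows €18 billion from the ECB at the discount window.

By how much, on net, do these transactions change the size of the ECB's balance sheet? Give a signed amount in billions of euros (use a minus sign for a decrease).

Asset purchase (from non-banks) €50 billion: an ECB asset is acquired → +€50B.
Currency deposit €34 billion: only the composition of liabilities changes → 0.
Discount-window loan €18 billion: an ECB asset is acquired → +€18B.
Net: 50 + 0 + 18 = +€68 billion.

+€68 billion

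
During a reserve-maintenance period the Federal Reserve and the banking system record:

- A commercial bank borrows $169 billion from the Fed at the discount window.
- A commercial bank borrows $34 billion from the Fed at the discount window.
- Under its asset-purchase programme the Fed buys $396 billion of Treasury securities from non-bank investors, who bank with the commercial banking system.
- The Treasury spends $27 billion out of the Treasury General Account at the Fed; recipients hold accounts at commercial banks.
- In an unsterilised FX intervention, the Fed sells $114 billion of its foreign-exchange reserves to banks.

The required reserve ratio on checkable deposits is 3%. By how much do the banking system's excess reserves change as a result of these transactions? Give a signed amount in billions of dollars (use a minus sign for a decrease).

Discount-window loan $169 billion: reserves +$169B, deposits 0.
Discount-window loan $34 billion: reserves +$34B, deposits 0.
Asset purchase (from non-banks) $396 billion: reserves +$396B, deposits +$396B.
Government spending $27 billion: reserves +$27B, deposits +$27B.
FX sale $114 billion: reserves −$114B, deposits 0.
Totals: Δreserves = +$512B, Δdeposits = +$423B.
Δrequired reserves = 3% × +$423B = +$12.69B.
Δexcess reserves = Δreserves − Δrequired = +$512B − (+$12.69B) = +$499.31 billion.

+$499.31 billion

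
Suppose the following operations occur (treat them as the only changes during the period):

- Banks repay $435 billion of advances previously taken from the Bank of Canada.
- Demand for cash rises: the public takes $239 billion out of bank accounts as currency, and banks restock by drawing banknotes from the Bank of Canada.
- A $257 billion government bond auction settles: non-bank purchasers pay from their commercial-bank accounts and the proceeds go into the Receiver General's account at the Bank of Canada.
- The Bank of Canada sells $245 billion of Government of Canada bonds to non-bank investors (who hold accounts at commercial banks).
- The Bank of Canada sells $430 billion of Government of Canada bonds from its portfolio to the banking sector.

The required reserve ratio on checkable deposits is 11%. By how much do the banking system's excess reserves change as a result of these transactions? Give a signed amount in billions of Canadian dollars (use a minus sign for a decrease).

Discount-window repayment $435 billion: reserves −$435B, deposits 0.
Currency withdrawal $239 billion: reserves −$239B, deposits −$239B.
Government account inflow $257 billion: reserves −$257B, deposits −$257B.
Asset sale (to non-banks) $245 billion: reserves −$245B, deposits −$245B.
OMO sale (to banks) $430 billion: reserves −$430B, deposits 0.
Totals: Δreserves = −$1606B, Δdeposits = −$741B.
Δrequired reserves = 11% × −$741B = −$81.51B.
Δexcess reserves = Δreserves − Δrequired = −$1606B − (−$81.51B) = -$1524.49 billion.

-$1524.49 billion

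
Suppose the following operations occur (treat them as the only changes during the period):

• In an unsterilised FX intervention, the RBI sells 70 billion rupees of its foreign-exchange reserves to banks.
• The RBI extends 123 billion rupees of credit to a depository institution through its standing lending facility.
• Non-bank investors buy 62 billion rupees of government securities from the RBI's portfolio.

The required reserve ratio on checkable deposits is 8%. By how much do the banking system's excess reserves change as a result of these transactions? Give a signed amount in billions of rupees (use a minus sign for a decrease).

FX sale 70 billion rupees: reserves −70B, deposits 0.
Discount-window loan 123 billion rupees: reserves +123B, deposits 0.
Asset sale (to non-banks) 62 billion rupees: reserves −62B, deposits −62B.
Totals: Δreserves = −9B, Δdeposits = −62B.
Δrequired reserves = 8% × −62B = −4.96B.
Δexcess reserves = Δreserves − Δrequired = −9B − (−4.96B) = -4.04 billion.

-4.04 billion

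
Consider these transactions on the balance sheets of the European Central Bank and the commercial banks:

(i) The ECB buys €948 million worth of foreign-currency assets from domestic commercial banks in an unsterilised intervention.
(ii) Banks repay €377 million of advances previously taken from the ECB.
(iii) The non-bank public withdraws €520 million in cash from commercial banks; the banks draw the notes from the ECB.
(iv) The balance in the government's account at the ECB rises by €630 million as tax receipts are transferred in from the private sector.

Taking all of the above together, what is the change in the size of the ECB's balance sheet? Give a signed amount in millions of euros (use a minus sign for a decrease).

+€571 million

ECB balance sheet:
  Assets:      Loans to banks −€377M, Foreign assets +€948M
  Liabilities: Bank reserves −€579M, Currency in circulation +€520M, Government deposits +€630M
Change in total ECB assets = +€571 million.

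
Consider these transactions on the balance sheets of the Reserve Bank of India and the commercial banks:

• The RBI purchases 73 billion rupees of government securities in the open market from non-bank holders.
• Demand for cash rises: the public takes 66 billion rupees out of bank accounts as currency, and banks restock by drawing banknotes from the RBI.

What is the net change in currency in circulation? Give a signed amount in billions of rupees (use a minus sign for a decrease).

+66 billion

RBI balance sheet:
  Assets:      Securities +73B
  Liabilities: Bank reserves +7B, Currency in circulation +66B
So the change in currency in circulation is +66 billion.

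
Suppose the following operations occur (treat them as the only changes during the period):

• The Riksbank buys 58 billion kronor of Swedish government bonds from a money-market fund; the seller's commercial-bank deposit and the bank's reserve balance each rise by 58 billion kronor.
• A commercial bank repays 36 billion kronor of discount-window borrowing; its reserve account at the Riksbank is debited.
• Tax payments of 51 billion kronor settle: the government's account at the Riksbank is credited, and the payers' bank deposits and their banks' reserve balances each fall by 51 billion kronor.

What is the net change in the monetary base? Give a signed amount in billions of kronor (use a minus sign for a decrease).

Asset purchase (from non-banks) 58 billion kronor: Riksbank balance sheet expands → +58B.
Discount-window repayment 36 billion kronor: Riksbank balance sheet contracts → −36B.
Government account inflow 51 billion kronor: reserves shift to a non-base liability → −51B.
Net: 58 − 36 − 51 = -29 billion.

-29 billion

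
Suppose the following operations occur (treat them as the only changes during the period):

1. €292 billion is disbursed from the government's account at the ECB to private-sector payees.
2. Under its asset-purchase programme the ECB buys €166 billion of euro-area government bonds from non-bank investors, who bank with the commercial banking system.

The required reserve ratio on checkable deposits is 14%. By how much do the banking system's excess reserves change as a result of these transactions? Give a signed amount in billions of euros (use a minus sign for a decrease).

Government spending €292 billion: reserves +€292B, deposits +€292B.
Asset purchase (from non-banks) €166 billion: reserves +€166B, deposits +€166B.
Totals: Δreserves = +€458B, Δdeposits = +€458B.
Δrequired reserves = 14% × +€458B = +€64.12B.
Δexcess reserves = Δreserves − Δrequired = +€458B − (+€64.12B) = +€393.88 billion.

+€393.88 billion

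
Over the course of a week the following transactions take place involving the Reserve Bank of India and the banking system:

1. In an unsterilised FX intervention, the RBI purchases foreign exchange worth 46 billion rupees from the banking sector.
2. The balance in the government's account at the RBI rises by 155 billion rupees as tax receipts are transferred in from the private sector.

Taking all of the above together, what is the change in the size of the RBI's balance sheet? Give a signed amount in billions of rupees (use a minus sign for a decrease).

RBI balance sheet:
  Assets:      Foreign assets +46B
  Liabilities: Bank reserves −109B, Government deposits +155B
Commercial banking system:
  Assets:      Reserves at CB −109B, Foreign assets −46B
  Liabilities: Checkable deposits −155B
Change in total RBI assets = +46 billion.

+46 billion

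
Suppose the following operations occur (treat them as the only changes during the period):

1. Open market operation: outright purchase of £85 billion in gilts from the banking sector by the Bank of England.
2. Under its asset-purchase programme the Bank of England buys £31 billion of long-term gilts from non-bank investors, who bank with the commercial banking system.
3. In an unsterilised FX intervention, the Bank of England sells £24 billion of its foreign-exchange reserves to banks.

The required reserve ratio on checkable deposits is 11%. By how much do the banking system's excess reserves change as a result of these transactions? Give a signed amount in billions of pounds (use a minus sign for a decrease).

OMO purchase (from banks) £85 billion: reserves +£85B, deposits 0.
Asset purchase (from non-banks) £31 billion: reserves +£31B, deposits +£31B.
FX sale £24 billion: reserves −£24B, deposits 0.
Totals: Δreserves = +£92B, Δdeposits = +£31B.
Δrequired reserves = 11% × +£31B = +£3.41B.
Δexcess reserves = Δreserves − Δrequired = +£92B − (+£3.41B) = +£88.59 billion.

+£88.59 billion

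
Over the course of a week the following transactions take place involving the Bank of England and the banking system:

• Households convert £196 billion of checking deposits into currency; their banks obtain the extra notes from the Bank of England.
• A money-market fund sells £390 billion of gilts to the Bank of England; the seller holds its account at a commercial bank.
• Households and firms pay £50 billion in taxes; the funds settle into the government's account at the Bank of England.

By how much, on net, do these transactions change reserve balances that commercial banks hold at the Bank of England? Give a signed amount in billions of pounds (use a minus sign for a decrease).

Currency withdrawal £196 billion: banks swap reserves for currency → −£196B.
Asset purchase (from non-banks) £390 billion: the Bank of England pays by crediting reserve accounts → +£390B.
Government account inflow £50 billion: funds move from bank reserves into the government account → −£50B.
Net: −196 + 390 − 50 = +£144 billion.

+£144 billion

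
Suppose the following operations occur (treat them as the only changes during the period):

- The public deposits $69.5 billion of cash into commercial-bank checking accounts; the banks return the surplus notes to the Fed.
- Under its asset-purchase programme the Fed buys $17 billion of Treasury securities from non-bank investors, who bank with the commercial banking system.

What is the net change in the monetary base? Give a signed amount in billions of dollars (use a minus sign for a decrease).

+$17 billion

Currency deposit $69.5 billion: just a shift between currency and reserves — both are base money → 0.
Asset purchase (from non-banks) $17 billion: Fed balance sheet expands → +$17B.
Net: 0 + 17 = +$17 billion.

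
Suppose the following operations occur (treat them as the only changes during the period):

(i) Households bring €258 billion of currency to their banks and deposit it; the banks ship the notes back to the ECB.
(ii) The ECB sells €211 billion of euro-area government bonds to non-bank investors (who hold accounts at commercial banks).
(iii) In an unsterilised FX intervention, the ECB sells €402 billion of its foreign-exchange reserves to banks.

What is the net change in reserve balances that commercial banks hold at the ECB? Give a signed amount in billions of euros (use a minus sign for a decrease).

ECB balance sheet:
  Assets:      Securities −€211B, Foreign assets −€402B
  Liabilities: Bank reserves −€355B, Currency in circulation −€258B
So the change in reserve balances that commercial banks hold at the ECB is -€355 billion.

-€355 billion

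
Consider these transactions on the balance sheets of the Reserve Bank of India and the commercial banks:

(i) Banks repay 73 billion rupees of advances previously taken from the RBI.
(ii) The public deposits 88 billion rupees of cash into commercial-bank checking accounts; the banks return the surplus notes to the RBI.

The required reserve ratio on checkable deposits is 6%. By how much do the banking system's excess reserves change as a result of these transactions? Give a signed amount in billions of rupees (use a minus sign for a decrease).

Discount-window repayment 73 billion rupees: reserves −73B, deposits 0.
Currency deposit 88 billion rupees: reserves +88B, deposits +88B.
Totals: Δreserves = +15B, Δdeposits = +88B.
Δrequired reserves = 6% × +88B = +5.28B.
Δexcess reserves = Δreserves − Δrequired = +15B − (+5.28B) = +9.72 billion.

+9.72 billion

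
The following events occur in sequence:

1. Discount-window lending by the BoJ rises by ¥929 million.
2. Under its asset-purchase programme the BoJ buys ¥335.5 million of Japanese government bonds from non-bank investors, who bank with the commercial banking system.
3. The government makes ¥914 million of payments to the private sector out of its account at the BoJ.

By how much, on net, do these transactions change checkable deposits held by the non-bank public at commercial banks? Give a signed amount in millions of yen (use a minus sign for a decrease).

+¥1249.5 million

BoJ balance sheet:
  Assets:      Securities +¥335.5M, Loans to banks +¥929M
  Liabilities: Bank reserves +¥2178.5M, Government deposits −¥914M
Commercial banking system:
  Assets:      Reserves at CB +¥2178.5M
  Liabilities: Checkable deposits +¥1249.5M, Borrowings from CB +¥929M
So the change in checkable deposits held by the non-bank public at commercial banks is +¥1249.5 million.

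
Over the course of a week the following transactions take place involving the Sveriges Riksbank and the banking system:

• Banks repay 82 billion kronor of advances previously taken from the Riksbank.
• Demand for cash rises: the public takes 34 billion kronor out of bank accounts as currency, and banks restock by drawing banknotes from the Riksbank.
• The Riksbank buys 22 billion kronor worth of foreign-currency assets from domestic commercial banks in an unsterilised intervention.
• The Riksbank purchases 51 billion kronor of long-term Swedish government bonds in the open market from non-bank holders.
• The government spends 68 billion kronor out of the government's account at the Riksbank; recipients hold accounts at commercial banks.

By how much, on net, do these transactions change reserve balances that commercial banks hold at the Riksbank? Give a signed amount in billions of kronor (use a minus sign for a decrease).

Discount-window repayment 82 billion kronor: repayment is debited from reserves → −82B.
Currency withdrawal 34 billion kronor: banks swap reserves for currency → −34B.
FX purchase 22 billion kronor: the Riksbank pays by crediting reserve accounts → +22B.
Asset purchase (from non-banks) 51 billion kronor: the Riksbank pays by crediting reserve accounts → +51B.
Government spending 68 billion kronor: government payments flow into bank reserve accounts → +68B.
Net: −82 − 34 + 22 + 51 + 68 = +25 billion.

+25 billion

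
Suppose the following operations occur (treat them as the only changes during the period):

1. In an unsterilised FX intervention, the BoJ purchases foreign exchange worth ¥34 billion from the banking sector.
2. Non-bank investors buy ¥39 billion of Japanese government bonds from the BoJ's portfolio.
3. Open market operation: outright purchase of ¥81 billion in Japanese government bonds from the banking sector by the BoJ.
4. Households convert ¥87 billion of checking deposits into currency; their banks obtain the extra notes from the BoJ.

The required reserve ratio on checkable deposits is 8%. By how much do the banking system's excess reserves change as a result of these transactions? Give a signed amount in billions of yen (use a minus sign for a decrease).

FX purchase ¥34 billion: reserves +¥34B, deposits 0.
Asset sale (to non-banks) ¥39 billion: reserves −¥39B, deposits −¥39B.
OMO purchase (from banks) ¥81 billion: reserves +¥81B, deposits 0.
Currency withdrawal ¥87 billion: reserves −¥87B, deposits −¥87B.
Totals: Δreserves = −¥11B, Δdeposits = −¥126B.
Δrequired reserves = 8% × −¥126B = −¥10.08B.
Δexcess reserves = Δreserves − Δrequired = −¥11B − (−¥10.08B) = -¥0.92 billion.

-¥0.92 billion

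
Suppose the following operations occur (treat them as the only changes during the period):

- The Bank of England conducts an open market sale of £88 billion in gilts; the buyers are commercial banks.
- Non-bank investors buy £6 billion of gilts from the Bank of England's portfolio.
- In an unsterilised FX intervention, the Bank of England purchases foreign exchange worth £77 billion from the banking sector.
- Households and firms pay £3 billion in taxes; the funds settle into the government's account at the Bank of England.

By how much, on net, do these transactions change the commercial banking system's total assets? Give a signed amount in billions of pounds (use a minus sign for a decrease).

OMO sale (to banks) £88 billion: just an asset swap on bank balance sheets → 0.
Asset sale (to non-banks) £6 billion: bank balance sheets shrink → −£6B.
FX purchase £77 billion: just an asset swap on bank balance sheets → 0.
Government account inflow £3 billion: bank balance sheets shrink → −£3B.
Net: 0 − 6 + 0 − 3 = -£9 billion.

-£9 billion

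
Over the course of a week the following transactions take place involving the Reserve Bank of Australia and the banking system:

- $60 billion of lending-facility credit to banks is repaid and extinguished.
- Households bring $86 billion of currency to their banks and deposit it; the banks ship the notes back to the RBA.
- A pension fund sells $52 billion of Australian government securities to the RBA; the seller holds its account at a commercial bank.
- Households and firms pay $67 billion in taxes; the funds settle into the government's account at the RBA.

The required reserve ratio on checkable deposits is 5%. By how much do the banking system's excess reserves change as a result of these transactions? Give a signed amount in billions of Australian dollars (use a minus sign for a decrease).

+$7.45 billion

Discount-window repayment $60 billion: reserves −$60B, deposits 0.
Currency deposit $86 billion: reserves +$86B, deposits +$86B.
Asset purchase (from non-banks) $52 billion: reserves +$52B, deposits +$52B.
Government account inflow $67 billion: reserves −$67B, deposits −$67B.
Totals: Δreserves = +$11B, Δdeposits = +$71B.
Δrequired reserves = 5% × +$71B = +$3.55B.
Δexcess reserves = Δreserves − Δrequired = +$11B − (+$3.55B) = +$7.45 billion.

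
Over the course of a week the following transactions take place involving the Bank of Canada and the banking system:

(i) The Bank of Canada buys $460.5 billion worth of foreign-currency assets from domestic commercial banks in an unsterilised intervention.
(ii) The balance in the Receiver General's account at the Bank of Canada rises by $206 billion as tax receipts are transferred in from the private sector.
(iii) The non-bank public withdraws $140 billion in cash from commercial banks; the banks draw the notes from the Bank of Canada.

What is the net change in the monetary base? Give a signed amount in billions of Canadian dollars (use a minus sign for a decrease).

+$254.5 billion

Bank of Canada balance sheet:
  Assets:      Foreign assets +$460.5B
  Liabilities: Bank reserves +$114.5B, Currency in circulation +$140B, Government deposits +$206B
Commercial banking system:
  Assets:      Reserves at CB +$114.5B, Foreign assets −$460.5B
  Liabilities: Checkable deposits −$346B
Monetary base = currency + reserves: +$140B + (+$114.5B) = +$254.5 billion.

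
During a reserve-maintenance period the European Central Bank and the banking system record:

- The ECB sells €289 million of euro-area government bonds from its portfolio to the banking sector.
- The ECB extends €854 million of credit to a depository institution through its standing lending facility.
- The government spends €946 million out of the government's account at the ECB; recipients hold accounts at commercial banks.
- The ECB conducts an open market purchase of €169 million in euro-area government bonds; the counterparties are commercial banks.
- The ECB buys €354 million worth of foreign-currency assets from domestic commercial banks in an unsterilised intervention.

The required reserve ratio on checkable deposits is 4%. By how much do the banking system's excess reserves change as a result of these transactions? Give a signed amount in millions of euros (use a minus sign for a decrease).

+€1996.16 million

OMO sale (to banks) €289 million: reserves −€289M, deposits 0.
Discount-window loan €854 million: reserves +€854M, deposits 0.
Government spending €946 million: reserves +€946M, deposits +€946M.
OMO purchase (from banks) €169 million: reserves +€169M, deposits 0.
FX purchase €354 million: reserves +€354M, deposits 0.
Totals: Δreserves = +€2034M, Δdeposits = +€946M.
Δrequired reserves = 4% × +€946M = +€37.84M.
Δexcess reserves = Δreserves − Δrequired = +€2034M − (+€37.84M) = +€1996.16 million.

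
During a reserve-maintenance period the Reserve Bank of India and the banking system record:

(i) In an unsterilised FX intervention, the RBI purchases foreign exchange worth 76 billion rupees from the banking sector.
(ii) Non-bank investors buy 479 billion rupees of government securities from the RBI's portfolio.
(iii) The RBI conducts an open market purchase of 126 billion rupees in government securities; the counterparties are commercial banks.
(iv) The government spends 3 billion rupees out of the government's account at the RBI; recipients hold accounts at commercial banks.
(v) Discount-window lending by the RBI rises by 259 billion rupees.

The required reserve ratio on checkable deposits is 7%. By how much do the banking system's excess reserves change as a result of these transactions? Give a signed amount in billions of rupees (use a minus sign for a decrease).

FX purchase 76 billion rupees: reserves +76B, deposits 0.
Asset sale (to non-banks) 479 billion rupees: reserves −479B, deposits −479B.
OMO purchase (from banks) 126 billion rupees: reserves +126B, deposits 0.
Government spending 3 billion rupees: reserves +3B, deposits +3B.
Discount-window loan 259 billion rupees: reserves +259B, deposits 0.
Totals: Δreserves = −15B, Δdeposits = −476B.
Δrequired reserves = 7% × −476B = −33.32B.
Δexcess reserves = Δreserves − Δrequired = −15B − (−33.32B) = +18.32 billion.

+18.32 billion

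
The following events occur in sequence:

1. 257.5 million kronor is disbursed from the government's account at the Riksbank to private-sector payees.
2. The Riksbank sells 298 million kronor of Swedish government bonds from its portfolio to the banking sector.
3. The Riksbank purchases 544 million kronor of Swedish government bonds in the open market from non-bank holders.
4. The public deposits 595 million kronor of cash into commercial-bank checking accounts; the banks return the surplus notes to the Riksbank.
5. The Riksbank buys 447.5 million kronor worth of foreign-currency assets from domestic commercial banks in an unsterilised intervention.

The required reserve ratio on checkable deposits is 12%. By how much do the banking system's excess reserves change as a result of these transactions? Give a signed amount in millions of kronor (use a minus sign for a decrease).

+1378.42 million

Government spending 257.5 million kronor: reserves +257.5M, deposits +257.5M.
OMO sale (to banks) 298 million kronor: reserves −298M, deposits 0.
Asset purchase (from non-banks) 544 million kronor: reserves +544M, deposits +544M.
Currency deposit 595 million kronor: reserves +595M, deposits +595M.
FX purchase 447.5 million kronor: reserves +447.5M, deposits 0.
Totals: Δreserves = +1546M, Δdeposits = +1396.5M.
Δrequired reserves = 12% × +1396.5M = +167.58M.
Δexcess reserves = Δreserves − Δrequired = +1546M − (+167.58M) = +1378.42 million.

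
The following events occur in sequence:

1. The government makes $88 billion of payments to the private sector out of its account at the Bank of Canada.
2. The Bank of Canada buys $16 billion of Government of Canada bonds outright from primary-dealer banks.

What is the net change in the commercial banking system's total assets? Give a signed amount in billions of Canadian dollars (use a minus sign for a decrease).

Government spending $88 billion: bank balance sheets expand → +$88B.
OMO purchase (from banks) $16 billion: just an asset swap on bank balance sheets → 0.
Net: 88 + 0 = +$88 billion.

+$88 billion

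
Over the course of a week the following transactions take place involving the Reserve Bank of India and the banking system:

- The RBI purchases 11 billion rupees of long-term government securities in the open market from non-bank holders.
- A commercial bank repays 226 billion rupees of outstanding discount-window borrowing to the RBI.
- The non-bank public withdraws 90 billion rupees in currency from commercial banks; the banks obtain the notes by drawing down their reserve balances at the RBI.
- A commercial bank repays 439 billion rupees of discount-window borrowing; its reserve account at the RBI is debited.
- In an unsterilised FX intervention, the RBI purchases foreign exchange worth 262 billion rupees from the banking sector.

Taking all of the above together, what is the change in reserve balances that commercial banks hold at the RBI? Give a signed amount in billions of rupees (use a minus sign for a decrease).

RBI balance sheet:
  Assets:      Securities +11B, Loans to banks −665B, Foreign assets +262B
  Liabilities: Bank reserves −482B, Currency in circulation +90B
Commercial banking system:
  Assets:      Reserves at CB −482B, Foreign assets −262B
  Liabilities: Checkable deposits −79B, Borrowings from CB −665B
So the change in reserve balances that commercial banks hold at the RBI is -482 billion.

-482 billion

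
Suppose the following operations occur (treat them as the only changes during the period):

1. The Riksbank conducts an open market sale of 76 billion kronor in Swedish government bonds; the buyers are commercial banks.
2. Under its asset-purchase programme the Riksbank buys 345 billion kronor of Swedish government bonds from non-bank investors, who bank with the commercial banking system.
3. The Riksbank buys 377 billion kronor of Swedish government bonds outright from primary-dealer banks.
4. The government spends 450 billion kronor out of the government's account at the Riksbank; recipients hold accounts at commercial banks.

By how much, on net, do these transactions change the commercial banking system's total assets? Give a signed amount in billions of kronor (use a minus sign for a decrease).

+795 billion

Riksbank balance sheet:
  Assets:      Securities +646B
  Liabilities: Bank reserves +1096B, Government deposits −450B
Commercial banking system:
  Assets:      Reserves at CB +1096B, Securities −301B
  Liabilities: Checkable deposits +795B
Change in total bank assets = +795 billion.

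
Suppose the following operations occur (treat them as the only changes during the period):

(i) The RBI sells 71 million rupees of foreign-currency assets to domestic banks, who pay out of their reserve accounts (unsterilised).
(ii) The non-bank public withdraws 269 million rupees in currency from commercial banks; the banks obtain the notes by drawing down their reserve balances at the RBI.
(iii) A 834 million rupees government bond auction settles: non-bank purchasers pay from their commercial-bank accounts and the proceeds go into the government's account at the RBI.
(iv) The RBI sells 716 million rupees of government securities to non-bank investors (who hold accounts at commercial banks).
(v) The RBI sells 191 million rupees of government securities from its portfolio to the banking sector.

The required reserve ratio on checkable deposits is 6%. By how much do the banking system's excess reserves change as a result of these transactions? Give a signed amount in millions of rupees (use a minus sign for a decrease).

FX sale 71 million rupees: reserves −71M, deposits 0.
Currency withdrawal 269 million rupees: reserves −269M, deposits −269M.
Government account inflow 834 million rupees: reserves −834M, deposits −834M.
Asset sale (to non-banks) 716 million rupees: reserves −716M, deposits −716M.
OMO sale (to banks) 191 million rupees: reserves −191M, deposits 0.
Totals: Δreserves = −2081M, Δdeposits = −1819M.
Δrequired reserves = 6% × −1819M = −109.14M.
Δexcess reserves = Δreserves − Δrequired = −2081M − (−109.14M) = -1971.86 million.

-1971.86 million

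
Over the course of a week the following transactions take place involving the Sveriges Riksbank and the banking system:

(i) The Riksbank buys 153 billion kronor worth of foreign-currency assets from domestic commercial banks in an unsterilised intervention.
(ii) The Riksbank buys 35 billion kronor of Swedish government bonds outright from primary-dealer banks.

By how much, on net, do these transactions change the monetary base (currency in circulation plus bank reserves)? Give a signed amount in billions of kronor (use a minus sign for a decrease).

FX purchase 153 billion kronor: Riksbank balance sheet expands → +153B.
OMO purchase (from banks) 35 billion kronor: Riksbank balance sheet expands → +35B.
Net: 153 + 35 = +188 billion.

+188 billion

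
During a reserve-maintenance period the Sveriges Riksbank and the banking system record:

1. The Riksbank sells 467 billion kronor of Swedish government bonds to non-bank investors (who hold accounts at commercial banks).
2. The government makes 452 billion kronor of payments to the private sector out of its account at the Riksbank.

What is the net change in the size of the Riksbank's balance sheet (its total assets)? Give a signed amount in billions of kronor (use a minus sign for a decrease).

Riksbank balance sheet:
  Assets:      Securities −467B
  Liabilities: Bank reserves −15B, Government deposits −452B
Commercial banking system:
  Assets:      Reserves at CB −15B
  Liabilities: Checkable deposits −15B
Change in total Riksbank assets = -467 billion.

-467 billion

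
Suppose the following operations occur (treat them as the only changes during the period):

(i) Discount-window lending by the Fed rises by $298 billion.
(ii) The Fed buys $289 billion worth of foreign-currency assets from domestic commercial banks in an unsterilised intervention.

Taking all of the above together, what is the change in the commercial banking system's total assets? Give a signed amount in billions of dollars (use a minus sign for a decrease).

Discount-window loan $298 billion: bank balance sheets expand → +$298B.
FX purchase $289 billion: just an asset swap on bank balance sheets → 0.
Net: 298 + 0 = +$298 billion.

+$298 billion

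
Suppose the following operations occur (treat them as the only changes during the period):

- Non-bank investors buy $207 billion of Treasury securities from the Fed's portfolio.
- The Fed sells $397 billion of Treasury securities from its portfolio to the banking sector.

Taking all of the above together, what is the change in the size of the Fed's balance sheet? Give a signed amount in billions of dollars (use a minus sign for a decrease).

-$604 billion

Fed balance sheet:
  Assets:      Securities −$604B
  Liabilities: Bank reserves −$604B
Commercial banking system:
  Assets:      Reserves at CB −$604B, Securities +$397B
  Liabilities: Checkable deposits −$207B
Change in total Fed assets = -$604 billion.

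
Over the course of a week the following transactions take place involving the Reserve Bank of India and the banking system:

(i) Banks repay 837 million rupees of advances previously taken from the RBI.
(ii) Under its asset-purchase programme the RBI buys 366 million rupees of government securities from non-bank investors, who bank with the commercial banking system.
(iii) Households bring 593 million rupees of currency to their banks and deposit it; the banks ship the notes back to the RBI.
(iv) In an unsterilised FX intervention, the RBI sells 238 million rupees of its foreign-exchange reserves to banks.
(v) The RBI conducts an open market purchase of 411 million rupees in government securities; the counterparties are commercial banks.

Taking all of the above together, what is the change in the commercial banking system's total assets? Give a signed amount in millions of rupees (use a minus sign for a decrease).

+122 million

RBI balance sheet:
  Assets:      Securities +777M, Loans to banks −837M, Foreign assets −238M
  Liabilities: Bank reserves +295M, Currency in circulation −593M
Commercial banking system:
  Assets:      Reserves at CB +295M, Securities −411M, Foreign assets +238M
  Liabilities: Checkable deposits +959M, Borrowings from CB −837M
Change in total bank assets = +122 million.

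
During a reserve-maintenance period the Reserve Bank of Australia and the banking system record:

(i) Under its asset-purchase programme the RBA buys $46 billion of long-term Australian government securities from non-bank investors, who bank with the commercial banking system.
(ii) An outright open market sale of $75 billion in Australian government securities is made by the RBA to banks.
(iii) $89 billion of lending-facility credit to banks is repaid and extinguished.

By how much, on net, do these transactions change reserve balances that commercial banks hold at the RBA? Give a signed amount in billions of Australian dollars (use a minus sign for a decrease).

RBA balance sheet:
  Assets:      Securities −$29B, Loans to banks −$89B
  Liabilities: Bank reserves −$118B
Commercial banking system:
  Assets:      Reserves at CB −$118B, Securities +$75B
  Liabilities: Checkable deposits +$46B, Borrowings from CB −$89B
So the change in reserve balances that commercial banks hold at the RBA is -$118 billion.

-$118 billion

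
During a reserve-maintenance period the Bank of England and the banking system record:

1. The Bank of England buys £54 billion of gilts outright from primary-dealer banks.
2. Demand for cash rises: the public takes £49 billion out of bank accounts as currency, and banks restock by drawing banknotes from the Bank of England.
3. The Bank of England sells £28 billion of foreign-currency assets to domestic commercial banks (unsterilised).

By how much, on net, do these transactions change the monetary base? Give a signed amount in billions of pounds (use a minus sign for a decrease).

OMO purchase (from banks) £54 billion: Bank of England balance sheet expands → +£54B.
Currency withdrawal £49 billion: just a shift between currency and reserves — both are base money → 0.
FX sale £28 billion: Bank of England balance sheet contracts → −£28B.
Net: 54 + 0 − 28 = +£26 billion.

+£26 billion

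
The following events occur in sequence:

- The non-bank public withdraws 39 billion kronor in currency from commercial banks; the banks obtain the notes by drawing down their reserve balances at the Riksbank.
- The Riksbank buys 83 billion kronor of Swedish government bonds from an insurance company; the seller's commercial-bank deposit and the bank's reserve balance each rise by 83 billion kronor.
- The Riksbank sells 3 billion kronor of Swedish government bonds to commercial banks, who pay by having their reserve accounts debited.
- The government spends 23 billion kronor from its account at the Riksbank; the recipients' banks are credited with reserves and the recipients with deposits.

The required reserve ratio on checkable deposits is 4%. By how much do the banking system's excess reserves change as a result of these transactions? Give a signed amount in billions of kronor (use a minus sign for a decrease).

+61.32 billion

Currency withdrawal 39 billion kronor: reserves −39B, deposits −39B.
Asset purchase (from non-banks) 83 billion kronor: reserves +83B, deposits +83B.
OMO sale (to banks) 3 billion kronor: reserves −3B, deposits 0.
Government spending 23 billion kronor: reserves +23B, deposits +23B.
Totals: Δreserves = +64B, Δdeposits = +67B.
Δrequired reserves = 4% × +67B = +2.68B.
Δexcess reserves = Δreserves − Δrequired = +64B − (+2.68B) = +61.32 billion.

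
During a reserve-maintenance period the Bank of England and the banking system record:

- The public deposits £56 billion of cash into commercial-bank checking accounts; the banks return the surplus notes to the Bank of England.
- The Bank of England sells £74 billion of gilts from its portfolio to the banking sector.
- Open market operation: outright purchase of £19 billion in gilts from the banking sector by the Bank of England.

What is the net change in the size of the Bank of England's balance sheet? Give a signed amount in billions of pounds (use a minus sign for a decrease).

-£55 billion

Currency deposit £56 billion: only the composition of liabilities changes → 0.
OMO sale (to banks) £74 billion: a Bank of England asset is shed → −£74B.
OMO purchase (from banks) £19 billion: a Bank of England asset is acquired → +£19B.
Net: 0 − 74 + 19 = -£55 billion.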